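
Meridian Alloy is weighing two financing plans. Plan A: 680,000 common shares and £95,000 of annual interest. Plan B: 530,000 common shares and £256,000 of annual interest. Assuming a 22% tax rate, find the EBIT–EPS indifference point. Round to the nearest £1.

£824,867

At indifference, (EBIT − 95,000)(1 − t)/680,000 = (EBIT − 256,000)(1 − t)/530,000.
Cancelling (1 − t) and cross-multiplying: 530,000·(EBIT − 95,000) = 680,000·(EBIT − 256,000).
EBIT × (680,000 − 530,000) = 256,000 × 680,000 − 95,000 × 530,000 = 123,730,000,000, so EBIT = 123,730,000,000 ÷ 150,000 = 824,866.67.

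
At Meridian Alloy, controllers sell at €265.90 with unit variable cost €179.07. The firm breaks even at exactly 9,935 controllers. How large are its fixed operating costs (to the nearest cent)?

Unit CM = price − variable cost = €265.90 − €179.07 = €86.83.
Since BE = FC / CM, FC = 9,935 × €86.83 = €862,656.05.

€862,656.05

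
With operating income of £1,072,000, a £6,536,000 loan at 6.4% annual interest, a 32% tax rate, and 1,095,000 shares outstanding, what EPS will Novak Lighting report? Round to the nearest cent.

£0.41

Pre-tax income = £1,072,000 − £418,304.00 = £653,696.00.
Net income = £653,696.00 × (1 − 0.32) = £444,513.28.
Per share: £444,513.28 / 1,095,000 shares = £0.41.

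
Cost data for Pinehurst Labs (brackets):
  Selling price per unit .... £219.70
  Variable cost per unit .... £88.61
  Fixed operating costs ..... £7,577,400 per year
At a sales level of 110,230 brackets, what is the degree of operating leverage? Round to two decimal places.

2.10

Contribution at this volume is 110,230 × £131.09 = £14,450,050.70.
Operating income = contribution − fixed costs = £14,450,050.70 − £7,577,400 = £6,872,650.70.
Degree of operating leverage = £14,450,050.70 / £6,872,650.70 = 2.1025.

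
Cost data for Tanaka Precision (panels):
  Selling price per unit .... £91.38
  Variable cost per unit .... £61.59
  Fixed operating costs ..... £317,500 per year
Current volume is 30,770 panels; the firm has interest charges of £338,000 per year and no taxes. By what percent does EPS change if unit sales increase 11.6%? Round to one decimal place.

At 30,770 units, contribution = 30,770 × £29.79 = £916,638.30.
EBIT = £916,638.30 − £317,500 = £599,138.30.
After interest of £338,000.00, pre-tax earnings = £261,138.30.
Degree of combined leverage = contribution ÷ (EBIT − I) = £916,638.30 ÷ £261,138.30 = 3.5102.
EPS therefore changes by 3.5102 × (+11.6%) = +40.7%.

+40.7%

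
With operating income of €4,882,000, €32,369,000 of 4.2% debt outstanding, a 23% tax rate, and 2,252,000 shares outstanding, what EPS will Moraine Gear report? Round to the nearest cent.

€1.20

Interest = €1,359,498.00, so EBT = €4,882,000 − €1,359,498.00 = €3,522,502.00.
Net income = €3,522,502.00 × (1 − 0.23) = €2,712,326.54.
EPS = €2,712,326.54 ÷ 2,252,000 = €1.20.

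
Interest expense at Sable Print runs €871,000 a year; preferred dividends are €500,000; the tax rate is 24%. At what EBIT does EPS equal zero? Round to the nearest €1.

€1,528,895

Grossing the preferred dividend up to pre-tax terms: €500,000 / (1 − 0.24) = €657,894.74.
EPS = 0 when EBIT covers interest plus the pre-tax preferred burden: €871,000 + €657,894.74 = €1,528,894.74.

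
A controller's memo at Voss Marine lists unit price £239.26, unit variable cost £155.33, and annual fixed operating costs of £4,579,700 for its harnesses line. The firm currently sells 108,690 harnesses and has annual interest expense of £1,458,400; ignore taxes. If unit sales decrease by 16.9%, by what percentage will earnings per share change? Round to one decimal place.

-50.0%

At 108,690 units, contribution = 108,690 × £83.93 = £9,122,351.70.
EBIT = £9,122,351.70 − £4,579,700 = £4,542,651.70.
After interest of £1,458,400.00, pre-tax earnings = £3,084,251.70.
Degree of combined leverage = contribution ÷ (EBIT − I) = £9,122,351.70 ÷ £3,084,251.70 = 2.9577.
%ΔEPS = DCL × %ΔSales = 2.9577 × -16.9% = -50.0%.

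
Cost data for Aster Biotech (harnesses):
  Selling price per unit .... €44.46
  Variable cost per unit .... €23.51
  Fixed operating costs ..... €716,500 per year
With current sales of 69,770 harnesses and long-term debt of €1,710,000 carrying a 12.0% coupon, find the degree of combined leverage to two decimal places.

2.71

Total contribution margin = 69,770 × €20.95 = €1,461,681.50.
Subtracting fixed costs: EBIT = €1,461,681.50 − €716,500 = €745,181.50. Interest = €205,200.00.
DOL = €1,461,681.50 ÷ €745,181.50 = 1.9615; DFL = €745,181.50 ÷ €539,981.50 = 1.3800.
DCL = DOL × DFL = 1.9615 × 1.3800 = 2.7069.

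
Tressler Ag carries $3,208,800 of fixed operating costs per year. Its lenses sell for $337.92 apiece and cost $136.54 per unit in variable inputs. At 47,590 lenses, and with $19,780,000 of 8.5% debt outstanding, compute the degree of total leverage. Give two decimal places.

2.04

Contribution at this volume is 47,590 × $201.38 = $9,583,674.20.
Subtracting fixed costs: EBIT = $9,583,674.20 − $3,208,800 = $6,374,874.20. Interest = $1,681,300.00, so EBIT − I = $4,693,574.20.
Degree of total leverage = total CM / (EBIT − interest) = $9,583,674.20 / $4,693,574.20 = 2.0419.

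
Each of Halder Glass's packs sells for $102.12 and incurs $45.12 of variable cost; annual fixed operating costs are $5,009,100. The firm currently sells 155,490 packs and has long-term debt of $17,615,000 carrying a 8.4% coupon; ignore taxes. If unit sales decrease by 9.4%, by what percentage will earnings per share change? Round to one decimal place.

-35.1%

Contribution at this volume is 155,490 × $57.00 = $8,862,930.00.
Operating income = contribution − fixed costs = $8,862,930.00 − $5,009,100 = $3,853,830.00.
Interest = $1,479,660.00, so EBIT − I = $2,374,170.00.
Degree of combined leverage = contribution ÷ (EBIT − I) = $8,862,930.00 ÷ $2,374,170.00 = 3.7331.
%ΔEPS = DCL × %ΔSales = 3.7331 × -9.4% = -35.1%.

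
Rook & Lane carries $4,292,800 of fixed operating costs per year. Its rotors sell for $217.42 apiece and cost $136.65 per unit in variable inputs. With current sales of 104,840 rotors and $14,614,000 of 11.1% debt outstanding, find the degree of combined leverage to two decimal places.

Contribution at this volume is 104,840 × $80.77 = $8,467,926.80.
Operating income = contribution − fixed costs = $8,467,926.80 − $4,292,800 = $4,175,126.80. Interest = $1,622,154.00.
DOL = $8,467,926.80 ÷ $4,175,126.80 = 2.0282; DFL = $4,175,126.80 ÷ $2,552,972.80 = 1.6354.
DCL = DOL × DFL = 2.0282 × 1.6354 = 3.3169.

3.32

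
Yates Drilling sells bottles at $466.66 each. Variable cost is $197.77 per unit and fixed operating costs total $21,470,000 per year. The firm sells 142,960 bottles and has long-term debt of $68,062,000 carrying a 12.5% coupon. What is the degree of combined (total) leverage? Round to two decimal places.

4.54

Contribution at this volume is 142,960 × $268.89 = $38,440,514.40.
Operating income = contribution − fixed costs = $38,440,514.40 − $21,470,000 = $16,970,514.40. Interest = $8,507,750.00, so EBIT − I = $8,462,764.40.
Degree of total leverage = total CM / (EBIT − interest) = $38,440,514.40 / $8,462,764.40 = 4.5423.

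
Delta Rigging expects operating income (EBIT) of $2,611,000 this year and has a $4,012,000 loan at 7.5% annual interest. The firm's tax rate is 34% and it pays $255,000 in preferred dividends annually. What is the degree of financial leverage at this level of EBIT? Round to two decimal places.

Annual interest charges come to $300,900.00.
Pre-tax preferred-dividend burden = $255,000 ÷ (1 − 0.34) = $386,363.64.
DFL = EBIT ÷ [EBIT − I − D_p/(1−t)] = $2,611,000 ÷ [$2,611,000 − $300,900.00 − $386,363.64] = $2,611,000 ÷ $1,923,736.36 = 1.3573.

1.36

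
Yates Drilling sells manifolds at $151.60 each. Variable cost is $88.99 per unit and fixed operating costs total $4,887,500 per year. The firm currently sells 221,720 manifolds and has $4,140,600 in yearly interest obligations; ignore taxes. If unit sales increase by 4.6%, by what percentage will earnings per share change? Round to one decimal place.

Total contribution margin = 221,720 × $62.61 = $13,881,889.20.
EBIT = $13,881,889.20 − $4,887,500 = $8,994,389.20.
Interest = $4,140,600.00, so EBIT − I = $4,853,789.20.
DCL = total CM / (EBIT − I) = $13,881,889.20 / $4,853,789.20 = 2.8600.
%ΔEPS = DCL × %ΔSales = 2.8600 × +4.6% = +13.2%.

+13.2%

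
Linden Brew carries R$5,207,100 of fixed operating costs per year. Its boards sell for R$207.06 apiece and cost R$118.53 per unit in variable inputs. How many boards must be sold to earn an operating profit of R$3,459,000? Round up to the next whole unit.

Contribution margin per unit = R$207.06 − R$118.53 = R$88.53.
Required volume = (fixed costs + target profit) ÷ CM = (R$5,207,100 + R$3,459,000) ÷ R$88.53 = 97,888.85, so 97,889 boards.

97,889 boards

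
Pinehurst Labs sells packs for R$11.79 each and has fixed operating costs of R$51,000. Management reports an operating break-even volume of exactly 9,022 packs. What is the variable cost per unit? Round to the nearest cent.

R$6.14

Contribution per unit must be FC / Q = R$51,000 / 9,022 = R$5.6528.
Hence VC = price − CM = R$11.79 − R$5.6528 = R$6.14.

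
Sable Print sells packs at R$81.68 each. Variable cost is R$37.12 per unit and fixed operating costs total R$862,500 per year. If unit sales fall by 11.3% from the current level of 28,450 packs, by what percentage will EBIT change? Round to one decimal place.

-35.4%

Contribution at this volume is 28,450 × R$44.56 = R$1,267,732.00.
Subtracting fixed costs: EBIT = R$1,267,732.00 − R$862,500 = R$405,232.00.
Degree of operating leverage = R$1,267,732.00 / R$405,232.00 = 3.1284.
So EBIT moves 3.1284 × (-11.3%) = -35.4%.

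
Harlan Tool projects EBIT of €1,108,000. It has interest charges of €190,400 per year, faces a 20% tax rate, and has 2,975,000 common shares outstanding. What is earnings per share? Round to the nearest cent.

Pre-tax income = €1,108,000 − €190,400.00 = €917,600.00.
After tax at 20%: net income = €917,600.00 × 0.80 = €734,080.00.
Per share: €734,080.00 / 2,975,000 shares = €0.25.

€0.25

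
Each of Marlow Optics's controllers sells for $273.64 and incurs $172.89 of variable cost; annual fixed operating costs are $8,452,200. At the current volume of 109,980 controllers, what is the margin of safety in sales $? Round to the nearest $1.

$7,138,500

Contribution margin per unit = $273.64 − $172.89 = $100.75. Break-even units = $8,452,200 ÷ $100.75 = 83,892.80; break-even revenue = 83,892.80 × $273.64 = $22,956,426.88.
Actual sales revenue = 109,980 × $273.64 = $30,094,927.20.
Margin of safety = $30,094,927.20 − $22,956,426.88 = $7,138,500.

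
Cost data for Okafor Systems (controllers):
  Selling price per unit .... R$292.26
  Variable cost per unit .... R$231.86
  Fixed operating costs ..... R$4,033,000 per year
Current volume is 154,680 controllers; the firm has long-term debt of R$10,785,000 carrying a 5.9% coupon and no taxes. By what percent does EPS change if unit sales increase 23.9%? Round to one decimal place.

+47.8%

Contribution at this volume is 154,680 × R$60.40 = R$9,342,672.00.
EBIT = R$9,342,672.00 − R$4,033,000 = R$5,309,672.00.
Interest = R$636,315.00, so EBIT − I = R$4,673,357.00.
DCL = total CM / (EBIT − I) = R$9,342,672.00 / R$4,673,357.00 = 1.9991.
EPS therefore changes by 1.9991 × (+23.9%) = +47.8%.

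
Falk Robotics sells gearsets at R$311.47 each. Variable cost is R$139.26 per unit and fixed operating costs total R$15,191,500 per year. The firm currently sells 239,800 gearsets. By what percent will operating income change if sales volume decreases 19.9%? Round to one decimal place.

-31.5%

At 239,800 units, contribution = 239,800 × R$172.21 = R$41,295,958.00.
Operating income = contribution − fixed costs = R$41,295,958.00 − R$15,191,500 = R$26,104,458.00.
Degree of operating leverage = R$41,295,958.00 / R$26,104,458.00 = 1.5820.
%ΔEBIT = DOL × %ΔSales = 1.5820 × -19.9% = -31.5%.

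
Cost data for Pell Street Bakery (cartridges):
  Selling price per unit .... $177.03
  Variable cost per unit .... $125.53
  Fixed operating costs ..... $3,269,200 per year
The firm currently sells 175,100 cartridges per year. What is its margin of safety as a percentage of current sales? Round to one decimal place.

63.7%

Contribution margin per unit = $177.03 − $125.53 = $51.50. Break-even units = $3,269,200 ÷ $51.50 = 63,479.61; break-even revenue = 63,479.61 × $177.03 = $11,237,795.65.
Current sales = 175,100 × $177.03 = $30,997,953.00.
Margin of safety = ($30,997,953.00 − $11,237,795.65) ÷ $30,997,953.00 = 63.7%.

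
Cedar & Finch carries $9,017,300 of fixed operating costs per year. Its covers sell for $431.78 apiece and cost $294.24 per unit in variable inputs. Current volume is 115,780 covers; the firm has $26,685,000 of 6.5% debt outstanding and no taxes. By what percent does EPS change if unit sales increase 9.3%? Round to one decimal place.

+28.6%

Total contribution margin = 115,780 × $137.54 = $15,924,381.20.
EBIT = $15,924,381.20 − $9,017,300 = $6,907,081.20.
After interest of $1,734,525.00, pre-tax earnings = $5,172,556.20.
DCL = total CM / (EBIT − I) = $15,924,381.20 / $5,172,556.20 = 3.0786.
EPS therefore changes by 3.0786 × (+9.3%) = +28.6%.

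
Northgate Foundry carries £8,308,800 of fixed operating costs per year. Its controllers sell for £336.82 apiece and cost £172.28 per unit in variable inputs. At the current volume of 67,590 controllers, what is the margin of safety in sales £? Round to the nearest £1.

£5,757,216

Each unit contributes £336.82 − £172.28 = £164.54. Break-even units = £8,308,800 ÷ £164.54 = 50,497.14; break-even revenue = 50,497.14 × £336.82 = £17,008,447.89.
Current sales = 67,590 × £336.82 = £22,765,663.80.
Margin of safety = £22,765,663.80 − £17,008,447.89 = £5,757,216.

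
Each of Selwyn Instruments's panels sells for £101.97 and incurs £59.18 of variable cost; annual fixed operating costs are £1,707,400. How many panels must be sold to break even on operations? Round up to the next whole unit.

Unit CM = price − variable cost = £101.97 − £59.18 = £42.79.
Break-even volume = fixed costs ÷ CM per unit = £1,707,400 ÷ £42.79 = 39,901.85, so 39,902 panels.

39,902 panels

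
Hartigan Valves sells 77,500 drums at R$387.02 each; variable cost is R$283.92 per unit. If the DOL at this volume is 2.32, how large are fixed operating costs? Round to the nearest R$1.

At 77,500 units, contribution = 77,500 × R$103.10 = R$7,990,250.00.
Since DOL = CM ÷ EBIT, EBIT = R$7,990,250.00 ÷ 2.32 = R$3,444,073.28.
Fixed costs = CM − EBIT = R$7,990,250.00 − R$3,444,073.28 = R$4,546,177.

R$4,546,177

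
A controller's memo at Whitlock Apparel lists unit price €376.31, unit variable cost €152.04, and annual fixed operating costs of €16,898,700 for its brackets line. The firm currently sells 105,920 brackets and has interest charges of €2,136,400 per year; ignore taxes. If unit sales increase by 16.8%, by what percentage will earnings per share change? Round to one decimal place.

+84.6%

Contribution at this volume is 105,920 × €224.27 = €23,754,678.40.
EBIT = €23,754,678.40 − €16,898,700 = €6,855,978.40.
After interest of €2,136,400.00, pre-tax earnings = €4,719,578.40.
DCL = total CM / (EBIT − I) = €23,754,678.40 / €4,719,578.40 = 5.0332.
EPS therefore changes by 5.0332 × (+16.8%) = +84.6%.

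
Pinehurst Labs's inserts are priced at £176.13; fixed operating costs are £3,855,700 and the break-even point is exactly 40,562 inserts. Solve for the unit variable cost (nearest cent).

At break-even, FC = Q × (P − VC), so P − VC = £3,855,700 ÷ 40,562 = £95.0569.
Hence VC = price − CM = £176.13 − £95.0569 = £81.07.

£81.07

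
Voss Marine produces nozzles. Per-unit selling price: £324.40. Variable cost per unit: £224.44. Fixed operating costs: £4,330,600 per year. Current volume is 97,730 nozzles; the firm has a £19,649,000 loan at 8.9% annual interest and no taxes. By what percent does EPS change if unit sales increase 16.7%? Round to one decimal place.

Total contribution margin = 97,730 × £99.96 = £9,769,090.80.
Operating income = contribution − fixed costs = £9,769,090.80 − £4,330,600 = £5,438,490.80.
After interest of £1,748,761.00, pre-tax earnings = £3,689,729.80.
Degree of combined leverage = contribution ÷ (EBIT − I) = £9,769,090.80 ÷ £3,689,729.80 = 2.6476.
%ΔEPS = DCL × %ΔSales = 2.6476 × +16.7% = +44.2%.

+44.2%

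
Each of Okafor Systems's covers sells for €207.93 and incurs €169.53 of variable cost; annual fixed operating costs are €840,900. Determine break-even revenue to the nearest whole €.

€4,553,342

Contribution margin per unit = €207.93 − €169.53 = €38.40, a CM ratio of €38.40 ÷ €207.93 = 0.1847.
Break-even sales = FC ÷ CM ratio = €840,900 × €207.93 / €38.40 = €4,553,342.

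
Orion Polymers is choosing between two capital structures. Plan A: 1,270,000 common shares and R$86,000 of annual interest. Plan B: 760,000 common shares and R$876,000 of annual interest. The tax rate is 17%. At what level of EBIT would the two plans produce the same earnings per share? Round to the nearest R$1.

Set EPS_A = EPS_B: (EBIT − R$86,000)(1 − 0.17) ÷ 1,270,000 = (EBIT − R$876,000)(1 − 0.17) ÷ 760,000.
The (1 − t) factor cancels: (EBIT − 86,000) × 760,000 = (EBIT − 876,000) × 1,270,000.
Solving, EBIT = (876,000·1,270,000 − 86,000·760,000) / (1,270,000 − 760,000) = 1,047,160,000,000 / 510,000 = 2,053,254.90.

R$2,053,255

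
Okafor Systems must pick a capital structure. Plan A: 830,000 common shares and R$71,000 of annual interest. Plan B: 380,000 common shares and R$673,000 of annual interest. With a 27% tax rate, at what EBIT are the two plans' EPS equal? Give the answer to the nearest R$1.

Set EPS_A = EPS_B: (EBIT − R$71,000)(1 − 0.27) ÷ 830,000 = (EBIT − R$673,000)(1 − 0.27) ÷ 380,000.
Cancelling (1 − t) and cross-multiplying: 380,000·(EBIT − 71,000) = 830,000·(EBIT − 673,000).
EBIT × (830,000 − 380,000) = 673,000 × 830,000 − 71,000 × 380,000 = 531,610,000,000, so EBIT = 531,610,000,000 ÷ 450,000 = 1,181,355.56.

R$1,181,356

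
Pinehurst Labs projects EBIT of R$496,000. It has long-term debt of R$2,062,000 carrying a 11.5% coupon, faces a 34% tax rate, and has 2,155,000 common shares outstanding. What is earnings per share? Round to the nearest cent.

R$0.08

Pre-tax income = R$496,000 − R$237,130.00 = R$258,870.00.
After tax at 34%: net income = R$258,870.00 × 0.66 = R$170,854.20.
EPS = R$170,854.20 ÷ 2,155,000 = R$0.08.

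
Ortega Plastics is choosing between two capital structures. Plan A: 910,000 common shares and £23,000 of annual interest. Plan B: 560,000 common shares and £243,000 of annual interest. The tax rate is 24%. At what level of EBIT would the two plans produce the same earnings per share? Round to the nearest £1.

At indifference, (EBIT − 23,000)(1 − t)/910,000 = (EBIT − 243,000)(1 − t)/560,000.
The (1 − t) factor cancels: (EBIT − 23,000) × 560,000 = (EBIT − 243,000) × 910,000.
Solving, EBIT = (243,000·910,000 − 23,000·560,000) / (910,000 − 560,000) = 208,250,000,000 / 350,000 = 595,000.00.

£595,000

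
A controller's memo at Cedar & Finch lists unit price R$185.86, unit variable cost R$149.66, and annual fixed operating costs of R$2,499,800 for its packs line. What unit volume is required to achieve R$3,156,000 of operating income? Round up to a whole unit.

156,238 packs

Each unit contributes R$185.86 − R$149.66 = R$36.20.
Need Q such that Q × R$36.20 − R$2,499,800 = R$3,156,000, i.e. Q = R$5,655,800 / R$36.20 = 156,237.57 → 156,238.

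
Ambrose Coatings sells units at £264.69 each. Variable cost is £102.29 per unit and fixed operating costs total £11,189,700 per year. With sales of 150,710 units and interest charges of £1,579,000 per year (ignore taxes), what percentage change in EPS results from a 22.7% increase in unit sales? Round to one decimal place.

+47.5%

Contribution at this volume is 150,710 × £162.40 = £24,475,304.00.
EBIT = £24,475,304.00 − £11,189,700 = £13,285,604.00.
After interest of £1,579,000.00, pre-tax earnings = £11,706,604.00.
Degree of combined leverage = contribution ÷ (EBIT − I) = £24,475,304.00 ÷ £11,706,604.00 = 2.0907.
%ΔEPS = DCL × %ΔSales = 2.0907 × +22.7% = +47.5%.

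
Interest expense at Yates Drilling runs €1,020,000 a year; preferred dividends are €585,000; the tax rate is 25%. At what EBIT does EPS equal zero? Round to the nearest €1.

€1,800,000

Preferred dividends are paid after tax, so their pre-tax equivalent is €585,000 ÷ (1 − 0.25) = €780,000.00.
Financial break-even EBIT = interest + D_p ÷ (1 − t) = €1,020,000 + €780,000.00 = €1,800,000.00.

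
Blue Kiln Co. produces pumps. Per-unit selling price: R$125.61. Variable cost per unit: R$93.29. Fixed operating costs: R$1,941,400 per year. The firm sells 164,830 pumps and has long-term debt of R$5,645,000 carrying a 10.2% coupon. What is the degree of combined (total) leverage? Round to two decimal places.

Total contribution margin = 164,830 × R$32.32 = R$5,327,305.60.
Operating income = contribution − fixed costs = R$5,327,305.60 − R$1,941,400 = R$3,385,905.60. Interest = R$575,790.00, so EBIT − I = R$2,810,115.60.
Degree of total leverage = total CM / (EBIT − interest) = R$5,327,305.60 / R$2,810,115.60 = 1.8958.

1.90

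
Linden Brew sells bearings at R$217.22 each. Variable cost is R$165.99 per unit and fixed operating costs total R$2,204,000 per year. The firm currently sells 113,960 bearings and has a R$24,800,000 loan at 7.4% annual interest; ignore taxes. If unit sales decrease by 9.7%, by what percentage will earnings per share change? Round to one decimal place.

Contribution at this volume is 113,960 × R$51.23 = R$5,838,170.80.
Operating income = contribution − fixed costs = R$5,838,170.80 − R$2,204,000 = R$3,634,170.80.
After interest of R$1,835,200.00, pre-tax earnings = R$1,798,970.80.
DCL = total CM / (EBIT − I) = R$5,838,170.80 / R$1,798,970.80 = 3.2453.
EPS therefore changes by 3.2453 × (-9.7%) = -31.5%.

-31.5%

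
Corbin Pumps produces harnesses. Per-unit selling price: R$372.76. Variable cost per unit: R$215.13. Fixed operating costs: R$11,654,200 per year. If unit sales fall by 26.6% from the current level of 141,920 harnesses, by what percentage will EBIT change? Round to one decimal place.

Total contribution margin = 141,920 × R$157.63 = R$22,370,849.60.
EBIT = R$22,370,849.60 − R$11,654,200 = R$10,716,649.60.
So DOL = total CM / EBIT = R$22,370,849.60 / R$10,716,649.60 = 2.0875.
So EBIT moves 2.0875 × (-26.6%) = -55.5%.

-55.5%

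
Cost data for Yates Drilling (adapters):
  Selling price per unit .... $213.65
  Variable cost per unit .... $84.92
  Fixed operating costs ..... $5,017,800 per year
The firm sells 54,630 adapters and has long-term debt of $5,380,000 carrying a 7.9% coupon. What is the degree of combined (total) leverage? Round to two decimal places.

4.42

Total contribution margin = 54,630 × $128.73 = $7,032,519.90.
Operating income = contribution − fixed costs = $7,032,519.90 − $5,017,800 = $2,014,719.90. Interest = $425,020.00, so EBIT − I = $1,589,699.90.
DCL = contribution ÷ (EBIT − I) = $7,032,519.90 ÷ $1,589,699.90 = 4.4238.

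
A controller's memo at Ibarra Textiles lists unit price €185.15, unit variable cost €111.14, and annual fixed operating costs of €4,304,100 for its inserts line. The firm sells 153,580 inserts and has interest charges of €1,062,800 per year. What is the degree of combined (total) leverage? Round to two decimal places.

1.89

At 153,580 units, contribution = 153,580 × €74.01 = €11,366,455.80.
Subtracting fixed costs: EBIT = €11,366,455.80 − €4,304,100 = €7,062,355.80. Interest = €1,062,800.00.
DOL = €11,366,455.80 ÷ €7,062,355.80 = 1.6094; DFL = €7,062,355.80 ÷ €5,999,555.80 = 1.1771.
DCL = DOL × DFL = 1.6094 × 1.1771 = 1.8944.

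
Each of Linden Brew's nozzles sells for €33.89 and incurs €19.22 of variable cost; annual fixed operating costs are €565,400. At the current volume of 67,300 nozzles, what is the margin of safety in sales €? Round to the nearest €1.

Each unit contributes €33.89 − €19.22 = €14.67. Break-even units = €565,400 ÷ €14.67 = 38,541.24; break-even revenue = 38,541.24 × €33.89 = €1,306,162.64.
Actual sales revenue = 67,300 × €33.89 = €2,280,797.00.
Margin of safety = €2,280,797.00 − €1,306,162.64 = €974,634.

€974,634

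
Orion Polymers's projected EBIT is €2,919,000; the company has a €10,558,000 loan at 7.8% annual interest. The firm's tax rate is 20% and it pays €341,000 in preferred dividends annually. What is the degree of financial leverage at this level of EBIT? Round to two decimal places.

1.75

Interest = €823,524.00.
Pre-tax preferred-dividend burden = €341,000 ÷ (1 − 0.20) = €426,250.00.
DFL = EBIT ÷ [EBIT − I − D_p/(1−t)] = €2,919,000 ÷ [€2,919,000 − €823,524.00 − €426,250.00] = €2,919,000 ÷ €1,669,226.00 = 1.7487.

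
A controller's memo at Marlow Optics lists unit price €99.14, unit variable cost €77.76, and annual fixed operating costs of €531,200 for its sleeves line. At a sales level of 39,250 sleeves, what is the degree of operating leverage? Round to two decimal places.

2.72

At 39,250 units, contribution = 39,250 × €21.38 = €839,165.00.
EBIT = €839,165.00 − €531,200 = €307,965.00.
So DOL = total CM / EBIT = €839,165.00 / €307,965.00 = 2.7249.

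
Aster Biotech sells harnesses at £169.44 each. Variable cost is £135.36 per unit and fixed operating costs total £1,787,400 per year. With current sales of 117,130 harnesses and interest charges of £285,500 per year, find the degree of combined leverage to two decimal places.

2.08

Total contribution margin = 117,130 × £34.08 = £3,991,790.40.
EBIT = £3,991,790.40 − £1,787,400 = £2,204,390.40. Interest = £285,500.00, so EBIT − I = £1,918,890.40.
Degree of total leverage = total CM / (EBIT − interest) = £3,991,790.40 / £1,918,890.40 = 2.0803.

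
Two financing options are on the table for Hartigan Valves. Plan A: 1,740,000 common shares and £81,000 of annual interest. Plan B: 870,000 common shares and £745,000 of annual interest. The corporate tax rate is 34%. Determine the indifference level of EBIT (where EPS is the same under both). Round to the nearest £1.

Set EPS_A = EPS_B: (EBIT − £81,000)(1 − 0.34) ÷ 1,740,000 = (EBIT − £745,000)(1 − 0.34) ÷ 870,000.
Cancelling (1 − t) and cross-multiplying: 870,000·(EBIT − 81,000) = 1,740,000·(EBIT − 745,000).
Solving, EBIT = (745,000·1,740,000 − 81,000·870,000) / (1,740,000 − 870,000) = 1,225,830,000,000 / 870,000 = 1,409,000.00.

£1,409,000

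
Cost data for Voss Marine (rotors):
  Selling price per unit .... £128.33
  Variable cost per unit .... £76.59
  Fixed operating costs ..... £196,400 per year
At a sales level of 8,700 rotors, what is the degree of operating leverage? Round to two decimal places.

1.77

At 8,700 units, contribution = 8,700 × £51.74 = £450,138.00.
Operating income = contribution − fixed costs = £450,138.00 − £196,400 = £253,738.00.
So DOL = total CM / EBIT = £450,138.00 / £253,738.00 = 1.7740.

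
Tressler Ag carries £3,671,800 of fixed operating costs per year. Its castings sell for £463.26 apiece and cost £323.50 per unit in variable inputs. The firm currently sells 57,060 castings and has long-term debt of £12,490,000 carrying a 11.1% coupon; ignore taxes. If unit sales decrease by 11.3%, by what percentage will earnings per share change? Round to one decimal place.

At 57,060 units, contribution = 57,060 × £139.76 = £7,974,705.60.
Subtracting fixed costs: EBIT = £7,974,705.60 − £3,671,800 = £4,302,905.60.
Interest = £1,386,390.00, so EBIT − I = £2,916,515.60.
DCL = total CM / (EBIT − I) = £7,974,705.60 / £2,916,515.60 = 2.7343.
EPS therefore changes by 2.7343 × (-11.3%) = -30.9%.

-30.9%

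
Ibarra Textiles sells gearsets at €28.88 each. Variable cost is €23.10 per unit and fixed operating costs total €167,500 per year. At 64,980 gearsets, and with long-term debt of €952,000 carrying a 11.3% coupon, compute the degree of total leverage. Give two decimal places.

At 64,980 units, contribution = 64,980 × €5.78 = €375,584.40.
Operating income = contribution − fixed costs = €375,584.40 − €167,500 = €208,084.40. Interest = €107,576.00, so EBIT − I = €100,508.40.
Degree of total leverage = total CM / (EBIT − interest) = €375,584.40 / €100,508.40 = 3.7368.

3.74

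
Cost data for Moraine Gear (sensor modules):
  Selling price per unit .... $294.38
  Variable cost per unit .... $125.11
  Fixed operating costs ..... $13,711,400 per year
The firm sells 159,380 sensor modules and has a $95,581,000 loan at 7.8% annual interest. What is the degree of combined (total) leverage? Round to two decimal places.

At 159,380 units, contribution = 159,380 × $169.27 = $26,978,252.60.
Operating income = contribution − fixed costs = $26,978,252.60 − $13,711,400 = $13,266,852.60. Interest = $7,455,318.00.
DOL = $26,978,252.60 ÷ $13,266,852.60 = 2.0335; DFL = $13,266,852.60 ÷ $5,811,534.60 = 2.2828.
DCL = DOL × DFL = 2.0335 × 2.2828 = 4.6421.

4.64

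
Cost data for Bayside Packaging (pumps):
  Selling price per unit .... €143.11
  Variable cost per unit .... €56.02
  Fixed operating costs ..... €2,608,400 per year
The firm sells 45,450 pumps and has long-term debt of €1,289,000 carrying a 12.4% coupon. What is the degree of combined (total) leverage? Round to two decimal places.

Total contribution margin = 45,450 × €87.09 = €3,958,240.50.
Subtracting fixed costs: EBIT = €3,958,240.50 − €2,608,400 = €1,349,840.50. Interest = €159,836.00.
DOL = €3,958,240.50 ÷ €1,349,840.50 = 2.9324; DFL = €1,349,840.50 ÷ €1,190,004.50 = 1.1343.
Combined leverage = 2.9324 × 1.1343 = 3.3262.

3.33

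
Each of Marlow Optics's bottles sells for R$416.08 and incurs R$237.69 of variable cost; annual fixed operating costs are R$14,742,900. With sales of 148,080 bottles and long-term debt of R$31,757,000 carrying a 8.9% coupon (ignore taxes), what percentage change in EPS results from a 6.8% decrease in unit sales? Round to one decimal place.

Total contribution margin = 148,080 × R$178.39 = R$26,415,991.20.
EBIT = R$26,415,991.20 − R$14,742,900 = R$11,673,091.20.
Interest = R$2,826,373.00, so EBIT − I = R$8,846,718.20.
DCL = total CM / (EBIT − I) = R$26,415,991.20 / R$8,846,718.20 = 2.9860.
%ΔEPS = DCL × %ΔSales = 2.9860 × -6.8% = -20.3%.

-20.3%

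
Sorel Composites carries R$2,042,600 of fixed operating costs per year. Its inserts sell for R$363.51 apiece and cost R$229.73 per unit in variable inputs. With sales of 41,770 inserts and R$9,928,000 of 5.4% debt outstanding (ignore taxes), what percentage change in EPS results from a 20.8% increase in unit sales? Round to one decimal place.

At 41,770 units, contribution = 41,770 × R$133.78 = R$5,587,990.60.
EBIT = R$5,587,990.60 − R$2,042,600 = R$3,545,390.60.
After interest of R$536,112.00, pre-tax earnings = R$3,009,278.60.
Degree of combined leverage = contribution ÷ (EBIT − I) = R$5,587,990.60 ÷ R$3,009,278.60 = 1.8569.
%ΔEPS = DCL × %ΔSales = 1.8569 × +20.8% = +38.6%.

+38.6%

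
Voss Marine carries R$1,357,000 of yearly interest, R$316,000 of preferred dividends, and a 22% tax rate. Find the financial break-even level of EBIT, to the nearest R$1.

R$1,762,128

Grossing the preferred dividend up to pre-tax terms: R$316,000 / (1 − 0.22) = R$405,128.21.
EPS = 0 when EBIT covers interest plus the pre-tax preferred burden: R$1,357,000 + R$405,128.21 = R$1,762,128.21.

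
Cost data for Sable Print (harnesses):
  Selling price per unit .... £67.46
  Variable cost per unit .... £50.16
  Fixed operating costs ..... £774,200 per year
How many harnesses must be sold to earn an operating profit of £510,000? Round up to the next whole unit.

74,232 harnesses

Unit CM = price − variable cost = £67.46 − £50.16 = £17.30.
Need Q such that Q × £17.30 − £774,200 = £510,000, i.e. Q = £1,284,200 / £17.30 = 74,231.21 → 74,232.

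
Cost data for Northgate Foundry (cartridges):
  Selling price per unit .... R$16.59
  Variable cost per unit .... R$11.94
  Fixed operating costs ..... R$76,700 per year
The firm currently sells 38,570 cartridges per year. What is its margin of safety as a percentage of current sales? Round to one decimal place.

Unit CM = price − variable cost = R$16.59 − R$11.94 = R$4.65. Break-even units = R$76,700 ÷ R$4.65 = 16,494.62; break-even revenue = 16,494.62 × R$16.59 = R$273,645.81.
Actual sales revenue = 38,570 × R$16.59 = R$639,876.30.
Margin of safety = (R$639,876.30 − R$273,645.81) ÷ R$639,876.30 = 57.2%.

57.2%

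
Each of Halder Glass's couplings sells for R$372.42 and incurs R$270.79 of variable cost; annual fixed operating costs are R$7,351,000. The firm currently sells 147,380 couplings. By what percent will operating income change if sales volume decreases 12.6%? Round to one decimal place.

-24.7%

At 147,380 units, contribution = 147,380 × R$101.63 = R$14,978,229.40.
Subtracting fixed costs: EBIT = R$14,978,229.40 − R$7,351,000 = R$7,627,229.40.
Degree of operating leverage = R$14,978,229.40 / R$7,627,229.40 = 1.9638.
So EBIT moves 1.9638 × (-12.6%) = -24.7%.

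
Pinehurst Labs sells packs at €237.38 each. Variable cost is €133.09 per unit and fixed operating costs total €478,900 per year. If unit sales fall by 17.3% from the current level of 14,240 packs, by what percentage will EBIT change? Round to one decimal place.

Contribution at this volume is 14,240 × €104.29 = €1,485,089.60.
Operating income = contribution − fixed costs = €1,485,089.60 − €478,900 = €1,006,189.60.
Degree of operating leverage = €1,485,089.60 / €1,006,189.60 = 1.4760.
Operating income changes by 1.4760 × -17.3% = -25.5%.

-25.5%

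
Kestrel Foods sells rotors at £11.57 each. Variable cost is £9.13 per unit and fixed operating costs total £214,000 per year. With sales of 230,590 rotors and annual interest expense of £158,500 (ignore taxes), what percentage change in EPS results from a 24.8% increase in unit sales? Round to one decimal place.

+73.4%

Contribution at this volume is 230,590 × £2.44 = £562,639.60.
Operating income = contribution − fixed costs = £562,639.60 − £214,000 = £348,639.60.
Interest = £158,500.00, so EBIT − I = £190,139.60.
DCL = total CM / (EBIT − I) = £562,639.60 / £190,139.60 = 2.9591.
%ΔEPS = DCL × %ΔSales = 2.9591 × +24.8% = +73.4%.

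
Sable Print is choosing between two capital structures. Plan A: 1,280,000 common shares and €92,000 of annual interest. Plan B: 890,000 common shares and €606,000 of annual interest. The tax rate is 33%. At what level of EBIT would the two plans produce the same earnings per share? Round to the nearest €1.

€1,778,974

Set EPS_A = EPS_B: (EBIT − €92,000)(1 − 0.33) ÷ 1,280,000 = (EBIT − €606,000)(1 − 0.33) ÷ 890,000.
Cancelling (1 − t) and cross-multiplying: 890,000·(EBIT − 92,000) = 1,280,000·(EBIT − 606,000).
EBIT × (1,280,000 − 890,000) = 606,000 × 1,280,000 − 92,000 × 890,000 = 693,800,000,000, so EBIT = 693,800,000,000 ÷ 390,000 = 1,778,974.36.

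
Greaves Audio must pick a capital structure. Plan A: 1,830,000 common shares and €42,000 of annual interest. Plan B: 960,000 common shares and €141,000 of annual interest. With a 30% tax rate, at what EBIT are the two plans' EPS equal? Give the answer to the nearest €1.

€250,241

At indifference, (EBIT − 42,000)(1 − t)/1,830,000 = (EBIT − 141,000)(1 − t)/960,000.
The (1 − t) factor cancels: (EBIT − 42,000) × 960,000 = (EBIT − 141,000) × 1,830,000.
Solving, EBIT = (141,000·1,830,000 − 42,000·960,000) / (1,830,000 − 960,000) = 217,710,000,000 / 870,000 = 250,241.38.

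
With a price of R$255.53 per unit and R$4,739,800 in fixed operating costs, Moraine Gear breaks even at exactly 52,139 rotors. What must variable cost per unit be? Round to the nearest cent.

R$164.62

At break-even, FC = Q × (P − VC), so P − VC = R$4,739,800 ÷ 52,139 = R$90.9070.
Hence VC = price − CM = R$255.53 − R$90.9070 = R$164.62.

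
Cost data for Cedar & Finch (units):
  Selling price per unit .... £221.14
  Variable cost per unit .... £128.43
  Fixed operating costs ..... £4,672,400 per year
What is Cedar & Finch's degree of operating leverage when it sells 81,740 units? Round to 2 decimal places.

2.61

Contribution at this volume is 81,740 × £92.71 = £7,578,115.40.
Operating income = contribution − fixed costs = £7,578,115.40 − £4,672,400 = £2,905,715.40.
DOL = contribution ÷ EBIT = £7,578,115.40 ÷ £2,905,715.40 = 2.6080.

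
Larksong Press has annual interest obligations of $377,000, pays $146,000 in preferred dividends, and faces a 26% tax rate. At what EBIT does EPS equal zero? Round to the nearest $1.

$574,297

Grossing the preferred dividend up to pre-tax terms: $146,000 / (1 − 0.26) = $197,297.30.
EPS = 0 when EBIT covers interest plus the pre-tax preferred burden: $377,000 + $197,297.30 = $574,297.30.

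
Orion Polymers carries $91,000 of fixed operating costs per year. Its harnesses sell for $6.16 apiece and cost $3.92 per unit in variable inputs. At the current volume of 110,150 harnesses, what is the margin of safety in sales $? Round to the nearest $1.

Each unit contributes $6.16 − $3.92 = $2.24. Break-even units = $91,000 ÷ $2.24 = 40,625.00; break-even revenue = 40,625.00 × $6.16 = $250,250.00.
Current sales = 110,150 × $6.16 = $678,524.00.
Margin of safety = $678,524.00 − $250,250.00 = $428,274.

$428,274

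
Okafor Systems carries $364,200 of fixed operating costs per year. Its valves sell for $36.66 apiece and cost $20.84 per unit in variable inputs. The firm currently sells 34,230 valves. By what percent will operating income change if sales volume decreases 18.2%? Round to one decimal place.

Contribution at this volume is 34,230 × $15.82 = $541,518.60.
EBIT = $541,518.60 − $364,200 = $177,318.60.
DOL = contribution ÷ EBIT = $541,518.60 ÷ $177,318.60 = 3.0539.
%ΔEBIT = DOL × %ΔSales = 3.0539 × -18.2% = -55.6%.

-55.6%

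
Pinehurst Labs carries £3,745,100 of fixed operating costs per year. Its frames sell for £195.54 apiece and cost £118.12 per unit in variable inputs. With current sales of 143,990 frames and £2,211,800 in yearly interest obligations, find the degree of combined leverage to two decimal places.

At 143,990 units, contribution = 143,990 × £77.42 = £11,147,705.80.
Operating income = contribution − fixed costs = £11,147,705.80 − £3,745,100 = £7,402,605.80. Interest = £2,211,800.00.
DOL = £11,147,705.80 ÷ £7,402,605.80 = 1.5059; DFL = £7,402,605.80 ÷ £5,190,805.80 = 1.4261.
Combined leverage = 1.5059 × 1.4261 = 2.1476.

2.15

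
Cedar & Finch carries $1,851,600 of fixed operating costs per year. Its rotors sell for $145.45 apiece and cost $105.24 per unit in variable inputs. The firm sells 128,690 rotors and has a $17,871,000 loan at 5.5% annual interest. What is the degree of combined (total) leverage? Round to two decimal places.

2.21

At 128,690 units, contribution = 128,690 × $40.21 = $5,174,624.90.
Subtracting fixed costs: EBIT = $5,174,624.90 − $1,851,600 = $3,323,024.90. Interest = $982,905.00, so EBIT − I = $2,340,119.90.
Degree of total leverage = total CM / (EBIT − interest) = $5,174,624.90 / $2,340,119.90 = 2.2113.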